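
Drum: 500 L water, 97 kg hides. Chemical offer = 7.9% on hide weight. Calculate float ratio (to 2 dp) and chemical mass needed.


Float ratio = 5.15
Chemical needed = 7.663 kg

Float ratio = 500 / 97 = 5.15
Chemical = 97 x 7.9 / 100 = 7.663 kg


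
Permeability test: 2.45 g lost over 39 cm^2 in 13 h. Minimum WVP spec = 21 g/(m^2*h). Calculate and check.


WVP = 48.32 g/(m^2*h)
Meets specification: Yes

WVP = 2.45 / (39 x 13) x 10000 = 48.32 g/(m^2*h)
Minimum: 21 g/(m^2*h)
Meets spec: Yes


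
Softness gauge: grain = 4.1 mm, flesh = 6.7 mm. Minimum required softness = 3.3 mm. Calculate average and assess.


Average = (4.1 + 6.7) / 2 = 5.40 mm
Minimum = 3.3 mm
Meets requirement: Yes


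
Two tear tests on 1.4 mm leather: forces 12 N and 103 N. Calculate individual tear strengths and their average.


Tear 1 = 12 / 1.4 = 8.6 N/mm
Tear 2 = 103 / 1.4 = 73.6 N/mm
Average = (8.6 + 73.6) / 2 = 41.1 N/mm


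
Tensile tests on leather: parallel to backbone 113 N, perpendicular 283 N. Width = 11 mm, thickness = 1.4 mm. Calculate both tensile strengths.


Parallel = 7.34 N/mm^2
Perpendicular = 18.38 N/mm^2

Area = 11 x 1.4 = 15.4 mm^2
TS (parallel) = 113 / 15.4 = 7.34 N/mm^2
TS (perpendicular) = 283 / 15.4 = 18.38 N/mm^2


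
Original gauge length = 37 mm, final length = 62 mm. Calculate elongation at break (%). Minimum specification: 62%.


Elongation = 67.6%
Meets spec: Yes


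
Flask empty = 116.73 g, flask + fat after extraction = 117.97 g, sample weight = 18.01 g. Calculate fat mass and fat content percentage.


Fat mass = 1.24 g
Fat content = 6.9%

Fat mass = 117.97 - 116.73 = 1.24 g
Fat% = 1.24 / 18.01 x 100 = 6.9%


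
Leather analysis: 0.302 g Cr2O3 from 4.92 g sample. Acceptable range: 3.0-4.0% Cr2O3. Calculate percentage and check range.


Cr2O3 = 6.14%
Within range: No

Cr2O3% = 0.302 / 4.92 x 100 = 6.14%
Acceptable range: 3.0 to 4.0%
Within range: No


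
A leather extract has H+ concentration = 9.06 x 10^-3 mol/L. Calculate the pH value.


pH = 2.04

pH = -log10[H+]
pH = -log10(9.06 x 10^-3) = 2.04


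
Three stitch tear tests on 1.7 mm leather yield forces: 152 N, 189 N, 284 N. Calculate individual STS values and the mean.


STS1 = 152 / 1.7 = 89.4 N/mm
STS2 = 189 / 1.7 = 111.2 N/mm
STS3 = 284 / 1.7 = 167.1 N/mm
Mean = (89.4 + 111.2 + 167.1) / 3 = 122.6 N/mm


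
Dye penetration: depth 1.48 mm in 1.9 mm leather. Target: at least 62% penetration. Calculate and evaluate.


Penetration = 77.9%
Meets target: Yes

Penetration = 1.48 / 1.9 x 100 = 77.9%
Target: 62%
Meets target: Yes


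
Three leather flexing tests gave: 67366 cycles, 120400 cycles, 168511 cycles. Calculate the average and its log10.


Average = 118759 cycles
log10 = 5.07


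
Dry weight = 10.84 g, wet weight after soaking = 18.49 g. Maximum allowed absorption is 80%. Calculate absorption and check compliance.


WA = (18.49 - 10.84) / 10.84 x 100 = 70.6%
Maximum allowed: 80%
Compliant: Yes


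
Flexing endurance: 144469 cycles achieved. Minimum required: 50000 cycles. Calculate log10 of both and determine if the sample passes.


log10(144469) = 5.16
log10(50000) = 4.70
Passes: Yes


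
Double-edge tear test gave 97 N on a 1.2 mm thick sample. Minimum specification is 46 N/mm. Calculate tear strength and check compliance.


Tear strength = 97 / 1.2 = 80.8 N/mm
Required minimum = 46 N/mm
Compliant: Yes


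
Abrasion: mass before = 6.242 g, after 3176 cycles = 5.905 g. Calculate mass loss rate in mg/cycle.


Mass loss = 6.242 - 5.905 = 0.337 g
Rate = 0.337 / 3176 x 1000 = 0.106 mg/cycle


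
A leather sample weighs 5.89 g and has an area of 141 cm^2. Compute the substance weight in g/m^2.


417.7 g/m^2

Substance weight = mass / area x 10000
SW = 5.89 / 141 x 10000
SW = 417.7 g/m^2


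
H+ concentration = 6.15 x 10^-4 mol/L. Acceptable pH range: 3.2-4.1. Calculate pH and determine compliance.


pH = 3.21
Compliant: Yes

pH = -log10(6.15 x 10^-4) = 3.21
Range: 3.2 to 4.1
Compliant: Yes


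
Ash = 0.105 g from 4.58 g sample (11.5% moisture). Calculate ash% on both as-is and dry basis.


As-is ash = 2.29%
Dry-basis ash = 2.59%

As-is ash% = 0.105 / 4.58 x 100 = 2.29%
Dry mass = 4.58 x (100 - 11.5) / 100 = 4.0533 g
Dry-basis ash% = 0.105 / 4.0533 x 100 = 2.59%


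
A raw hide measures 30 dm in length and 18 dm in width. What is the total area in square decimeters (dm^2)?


540 dm^2

Area = length x width
Area = 30 x 18 = 540 dm^2


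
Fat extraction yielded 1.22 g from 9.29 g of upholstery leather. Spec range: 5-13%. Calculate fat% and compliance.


Fat% = 1.22 / 9.29 x 100 = 13.1%
Spec range: 5-13%
Compliant: No


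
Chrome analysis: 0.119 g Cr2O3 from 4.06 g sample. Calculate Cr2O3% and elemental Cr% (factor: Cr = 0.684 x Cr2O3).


Cr2O3% = 0.119 / 4.06 x 100 = 2.93%
Cr% = 2.93 x 0.684 = 2.00%


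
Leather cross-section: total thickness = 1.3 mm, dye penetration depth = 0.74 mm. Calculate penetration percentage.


56.9%

Penetration% = 0.74 / 1.3 x 100
Penetration = 56.9%


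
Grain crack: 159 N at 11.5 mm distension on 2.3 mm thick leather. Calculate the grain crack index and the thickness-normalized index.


Crack index = 13.8 N/mm
Normalized index = 6.0 N/mm per mm

Crack index = 159 / 11.5 = 13.8 N/mm
Normalized = 13.8 / 2.3 = 6.0 N/mm per mm


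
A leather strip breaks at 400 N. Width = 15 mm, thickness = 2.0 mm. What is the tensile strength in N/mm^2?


Cross-sectional area = 15 x 2.0 = 30.0 mm^2
Tensile strength = 400 / 30.0 = 13.33 N/mm^2


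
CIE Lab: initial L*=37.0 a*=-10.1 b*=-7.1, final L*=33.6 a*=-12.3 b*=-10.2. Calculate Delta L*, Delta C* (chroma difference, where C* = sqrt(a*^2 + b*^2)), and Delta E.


Delta L* = 33.6 - 37.0 = -3.4
C1* = sqrt((-10.1)^2 + (-7.1)^2) = 12.346
C2* = sqrt((-12.3)^2 + (-10.2)^2) = 15.979
Delta C* = 15.979 - 12.346 = 3.63
Delta E = sqrt((-3.4)^2 + (-2.2)^2 + (-3.1)^2) = 5.10


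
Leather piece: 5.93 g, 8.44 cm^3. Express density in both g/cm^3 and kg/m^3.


0.703 g/cm^3
703 kg/m^3


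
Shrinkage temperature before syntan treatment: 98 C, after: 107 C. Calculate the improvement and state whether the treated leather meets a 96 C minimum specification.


Improvement = 9 C
Meets 96 C spec: Yes

Improvement = 107 - 98 = 9 C
Spec check: 107 C >= 96 C? Yes


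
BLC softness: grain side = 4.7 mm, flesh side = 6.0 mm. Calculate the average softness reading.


Average = (4.7 + 6.0) / 2
Average = 5.35 mm


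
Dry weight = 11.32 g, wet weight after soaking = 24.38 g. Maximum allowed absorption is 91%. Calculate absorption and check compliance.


Absorption = 115.4%
Compliant: No

WA = (24.38 - 11.32) / 11.32 x 100 = 115.4%
Maximum allowed: 91%
Compliant: No


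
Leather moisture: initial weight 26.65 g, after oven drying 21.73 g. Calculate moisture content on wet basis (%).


Moisture = 26.65 - 21.73 = 4.92 g
MC = 4.92 / 26.65 x 100 = 18.5%


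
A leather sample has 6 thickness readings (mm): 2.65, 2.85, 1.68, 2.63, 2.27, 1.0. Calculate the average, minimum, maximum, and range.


Sum = 13.08
Average = 13.08 / 6 = 2.18 mm
Minimum = 1.0 mm
Maximum = 2.85 mm
Range = 2.85 - 1.0 = 1.85 mm


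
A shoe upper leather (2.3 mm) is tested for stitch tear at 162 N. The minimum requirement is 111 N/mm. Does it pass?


STS = 162 / 2.3 = 70.4 N/mm
Minimum required: 111 N/mm
Passes: No


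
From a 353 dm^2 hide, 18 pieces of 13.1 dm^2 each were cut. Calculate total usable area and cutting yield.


Usable area = 235.8 dm^2
Yield = 66.8%

Total usable = 18 x 13.1 = 235.8 dm^2
Yield = 235.8 / 353 x 100 = 66.8%


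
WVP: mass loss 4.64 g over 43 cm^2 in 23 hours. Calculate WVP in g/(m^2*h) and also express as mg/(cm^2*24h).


WVP = 46.92 g/(m^2*h)
Daily rate = 112.60 mg/(cm^2*24h)


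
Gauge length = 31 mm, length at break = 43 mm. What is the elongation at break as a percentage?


Extension = 43 - 31 = 12 mm
Elongation = 12 / 31 x 100 = 38.7%


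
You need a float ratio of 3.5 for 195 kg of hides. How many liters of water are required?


Water = hide weight x target ratio
Water = 195 x 3.5 = 682.5 L


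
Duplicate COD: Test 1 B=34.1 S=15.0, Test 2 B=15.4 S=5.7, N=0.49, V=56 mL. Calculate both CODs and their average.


COD1 = 1337.0 mg/L
COD2 = 679.0 mg/L
Average = 1008.0 mg/L


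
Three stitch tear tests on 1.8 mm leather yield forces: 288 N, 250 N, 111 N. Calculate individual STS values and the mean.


STS1 = 160.0 N/mm
STS2 = 138.9 N/mm
STS3 = 61.7 N/mm
Mean = 120.2 N/mm

STS1 = 288 / 1.8 = 160.0 N/mm
STS2 = 250 / 1.8 = 138.9 N/mm
STS3 = 111 / 1.8 = 61.7 N/mm
Mean = (160.0 + 138.9 + 61.7) / 3 = 120.2 N/mm


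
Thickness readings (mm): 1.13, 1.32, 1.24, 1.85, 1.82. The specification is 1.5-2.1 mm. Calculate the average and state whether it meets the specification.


Sum = 7.36
Average = 7.36 / 5 = 1.47 mm
Specification range: 1.5 to 2.1 mm
Within spec: No


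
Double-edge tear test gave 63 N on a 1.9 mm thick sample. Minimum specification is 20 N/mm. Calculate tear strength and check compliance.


Tear strength = 33.2 N/mm
Compliant: Yes

Tear strength = 63 / 1.9 = 33.2 N/mm
Required minimum = 20 N/mm
Compliant: Yes


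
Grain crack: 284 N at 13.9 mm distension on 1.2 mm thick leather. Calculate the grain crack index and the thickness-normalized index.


Crack index = 284 / 13.9 = 20.4 N/mm
Normalized = 20.4 / 1.2 = 17.0 N/mm per mm


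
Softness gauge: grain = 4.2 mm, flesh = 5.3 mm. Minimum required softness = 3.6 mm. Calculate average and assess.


Average = (4.2 + 5.3) / 2 = 4.75 mm
Minimum = 3.6 mm
Meets requirement: Yes


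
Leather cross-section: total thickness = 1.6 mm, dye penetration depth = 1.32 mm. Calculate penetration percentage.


Penetration% = 1.32 / 1.6 x 100
Penetration = 82.5%


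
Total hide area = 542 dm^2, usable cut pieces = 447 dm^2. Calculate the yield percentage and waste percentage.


Yield = 82.5%
Waste = 17.5%

Yield = 447 / 542 x 100 = 82.5%
Waste = 542 - 447 = 95 dm^2
Waste% = 100 - 82.5 = 17.5%


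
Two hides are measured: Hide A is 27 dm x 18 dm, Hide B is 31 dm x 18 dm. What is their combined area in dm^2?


Hide A area = 27 x 18 = 486 dm^2
Hide B area = 31 x 18 = 558 dm^2
Total = 486 + 558 = 1044 dm^2


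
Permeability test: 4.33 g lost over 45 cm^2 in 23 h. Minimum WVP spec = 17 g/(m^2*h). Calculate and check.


WVP = 4.33 / (45 x 23) x 10000 = 41.84 g/(m^2*h)
Minimum: 17 g/(m^2*h)
Meets spec: Yes


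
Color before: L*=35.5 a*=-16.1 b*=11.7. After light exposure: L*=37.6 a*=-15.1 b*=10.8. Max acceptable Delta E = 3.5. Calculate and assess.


Delta E = 2.49
Passes: Yes


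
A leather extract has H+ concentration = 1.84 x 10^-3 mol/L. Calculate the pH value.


pH = 2.74


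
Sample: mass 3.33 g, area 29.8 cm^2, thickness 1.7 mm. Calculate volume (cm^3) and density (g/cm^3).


Volume = 5.066 cm^3
Density = 0.657 g/cm^3

Thickness in cm = 1.7 / 10 = 0.17 cm
Volume = 29.8 x 0.17 = 5.066 cm^3
Density = 3.33 / 5.066 = 0.657 g/cm^3


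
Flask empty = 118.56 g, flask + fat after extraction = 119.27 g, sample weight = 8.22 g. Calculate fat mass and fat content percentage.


Fat mass = 119.27 - 118.56 = 0.71 g
Fat% = 0.71 / 8.22 x 100 = 8.6%


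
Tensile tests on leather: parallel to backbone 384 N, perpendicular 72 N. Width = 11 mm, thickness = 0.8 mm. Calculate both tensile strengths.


Parallel = 43.64 N/mm^2
Perpendicular = 8.18 N/mm^2


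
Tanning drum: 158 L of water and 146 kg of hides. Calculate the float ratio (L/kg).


1.1

Float ratio = water / hide weight
Ratio = 158 / 146 = 1.1


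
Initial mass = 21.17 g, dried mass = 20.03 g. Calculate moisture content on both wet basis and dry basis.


Moisture lost = 21.17 - 20.03 = 1.14 g
Wet basis MC = 1.14 / 21.17 x 100 = 5.4%
Dry basis MC = 1.14 / 20.03 x 100 = 5.7%


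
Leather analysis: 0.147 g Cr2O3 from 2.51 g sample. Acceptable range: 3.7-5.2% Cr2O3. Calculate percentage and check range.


Cr2O3% = 0.147 / 2.51 x 100 = 5.86%
Acceptable range: 3.7 to 5.2%
Within range: No


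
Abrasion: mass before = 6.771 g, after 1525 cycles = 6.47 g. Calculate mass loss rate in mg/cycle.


0.197 mg/cycle

Mass loss = 6.771 - 6.47 = 0.301 g
Rate = 0.301 / 1525 x 1000 = 0.197 mg/cycle


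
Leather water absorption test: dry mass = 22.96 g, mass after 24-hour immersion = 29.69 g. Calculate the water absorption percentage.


Water absorbed = 29.69 - 22.96 = 6.73 g
WA% = 6.73 / 22.96 x 100 = 29.3%


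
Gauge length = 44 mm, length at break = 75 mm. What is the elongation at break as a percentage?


70.5%

Extension = 75 - 44 = 31 mm
Elongation = 31 / 44 x 100 = 70.5%


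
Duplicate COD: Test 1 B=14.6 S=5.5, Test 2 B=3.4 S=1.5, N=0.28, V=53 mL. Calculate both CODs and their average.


COD1 = 384.6 mg/L
COD2 = 80.3 mg/L
Average = 232.5 mg/L

COD1 = (14.6 - 5.5) x 0.28 x 8000 / 53 = 384.6 mg/L
COD2 = (3.4 - 1.5) x 0.28 x 8000 / 53 = 80.3 mg/L
Average = (384.6 + 80.3) / 2 = 232.5 mg/L


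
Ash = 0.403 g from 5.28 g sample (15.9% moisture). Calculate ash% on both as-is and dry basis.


As-is ash = 7.63%
Dry-basis ash = 9.08%

As-is ash% = 0.403 / 5.28 x 100 = 7.63%
Dry mass = 5.28 x (100 - 15.9) / 100 = 4.44048 g
Dry-basis ash% = 0.403 / 4.44048 x 100 = 9.08%


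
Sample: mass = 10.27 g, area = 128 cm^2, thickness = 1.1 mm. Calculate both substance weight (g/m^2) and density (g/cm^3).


Substance weight = 802.3 g/m^2
Density = 0.729 g/cm^3

SW = 10.27 / 128 x 10000 = 802.3 g/m^2
Volume = 128 x 1.1 / 10 = 14.08 cm^3
Density = 10.27 / 14.08 = 0.729 g/cm^3


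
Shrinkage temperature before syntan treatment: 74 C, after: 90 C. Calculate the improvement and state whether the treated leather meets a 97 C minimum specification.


Improvement = 16 C
Meets 97 C spec: No


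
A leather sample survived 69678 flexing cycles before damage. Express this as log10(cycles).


log10(69678) = 4.84


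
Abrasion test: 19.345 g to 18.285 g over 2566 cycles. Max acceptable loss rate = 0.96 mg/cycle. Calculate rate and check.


Loss = 19.345 - 18.285 = 1.060 g
Rate = 1.060 g / 2566 cycles x 1000 = 0.413 mg/cycle
Max = 0.96 mg/cycle
Passes: Yes


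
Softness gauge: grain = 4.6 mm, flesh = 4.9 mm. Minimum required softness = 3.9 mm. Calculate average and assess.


Average softness = 4.75 mm
Meets requirement: Yes

Average = (4.6 + 4.9) / 2 = 4.75 mm
Minimum = 3.9 mm
Meets requirement: Yes


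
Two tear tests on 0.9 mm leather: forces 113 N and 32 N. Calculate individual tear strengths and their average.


Tear 1 = 125.6 N/mm
Tear 2 = 35.6 N/mm
Average = 80.6 N/mm


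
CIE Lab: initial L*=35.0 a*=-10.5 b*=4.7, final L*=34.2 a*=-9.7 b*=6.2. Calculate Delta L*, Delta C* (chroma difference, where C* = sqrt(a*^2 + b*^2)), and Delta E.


Delta L* = 34.2 - 35.0 = -0.8
C1* = sqrt((-10.5)^2 + (4.7)^2) = 11.504
C2* = sqrt((-9.7)^2 + (6.2)^2) = 11.512
Delta C* = 11.512 - 11.504 = 0.01
Delta E = sqrt((-0.8)^2 + (0.8)^2 + (1.5)^2) = 1.88


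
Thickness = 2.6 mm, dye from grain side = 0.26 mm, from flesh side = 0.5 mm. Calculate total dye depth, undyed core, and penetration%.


Total dyed = 0.26 + 0.5 = 0.76 mm
Undyed core = 2.6 - 0.76 = 1.84 mm
Penetration = 0.76 / 2.6 x 100 = 29.2%


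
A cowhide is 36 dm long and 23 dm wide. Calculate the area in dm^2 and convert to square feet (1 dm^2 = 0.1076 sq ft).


828 dm^2
89.09 sq ft

Area = 36 x 23 = 828 dm^2
Conversion: 828 x 0.1076 = 89.09 sq ft


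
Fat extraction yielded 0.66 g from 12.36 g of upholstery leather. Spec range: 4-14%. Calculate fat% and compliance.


Fat% = 0.66 / 12.36 x 100 = 5.3%
Spec range: 4-14%
Compliant: Yes


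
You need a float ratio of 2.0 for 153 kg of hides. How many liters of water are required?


306.0 L

Water = hide weight x target ratio
Water = 153 x 2.0 = 306.0 L


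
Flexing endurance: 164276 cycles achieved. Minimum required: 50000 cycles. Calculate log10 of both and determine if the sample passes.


Achieved: log10 = 5.22
Required: log10 = 4.70
Passes: Yes

log10(164276) = 5.22
log10(50000) = 4.70
Passes: Yes


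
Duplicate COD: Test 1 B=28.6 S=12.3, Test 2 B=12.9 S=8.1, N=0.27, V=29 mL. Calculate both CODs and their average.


COD1 = (28.6 - 12.3) x 0.27 x 8000 / 29 = 1214.1 mg/L
COD2 = (12.9 - 8.1) x 0.27 x 8000 / 29 = 357.5 mg/L
Average = (1214.1 + 357.5) / 2 = 785.8 mg/L


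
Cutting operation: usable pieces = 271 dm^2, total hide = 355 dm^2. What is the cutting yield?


76.3%


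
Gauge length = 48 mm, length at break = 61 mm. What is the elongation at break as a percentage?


Extension = 61 - 48 = 13 mm
Elongation = 13 / 48 x 100 = 27.1%


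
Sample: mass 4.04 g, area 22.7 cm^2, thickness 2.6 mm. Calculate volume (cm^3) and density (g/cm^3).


Volume = 5.902 cm^3
Density = 0.685 g/cm^3


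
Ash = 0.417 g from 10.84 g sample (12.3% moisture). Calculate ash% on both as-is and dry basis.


As-is ash% = 0.417 / 10.84 x 100 = 3.85%
Dry mass = 10.84 x (100 - 12.3) / 100 = 9.50668 g
Dry-basis ash% = 0.417 / 9.50668 x 100 = 4.39%


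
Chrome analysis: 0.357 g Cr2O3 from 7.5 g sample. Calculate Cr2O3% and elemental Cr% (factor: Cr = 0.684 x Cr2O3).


Cr2O3 = 4.76%
Cr = 3.26%

Cr2O3% = 0.357 / 7.5 x 100 = 4.76%
Cr% = 4.76 x 0.684 = 3.26%


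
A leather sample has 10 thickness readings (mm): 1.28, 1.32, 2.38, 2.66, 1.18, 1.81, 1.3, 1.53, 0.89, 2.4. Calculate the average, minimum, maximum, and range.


Sum = 16.75
Average = 16.75 / 10 = 1.68 mm
Minimum = 0.89 mm
Maximum = 2.66 mm
Range = 2.66 - 0.89 = 1.77 mm


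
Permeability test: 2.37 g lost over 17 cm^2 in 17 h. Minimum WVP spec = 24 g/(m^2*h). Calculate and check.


WVP = 82.01 g/(m^2*h)
Meets specification: Yes

WVP = 2.37 / (17 x 17) x 10000 = 82.01 g/(m^2*h)
Minimum: 24 g/(m^2*h)
Meets spec: Yes


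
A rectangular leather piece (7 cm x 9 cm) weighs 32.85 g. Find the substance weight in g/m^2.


5214.3 g/m^2


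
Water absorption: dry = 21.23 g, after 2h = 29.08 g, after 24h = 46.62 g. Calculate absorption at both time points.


2h absorption = 37.0%
24h absorption = 119.6%

WA (2h) = (29.08 - 21.23) / 21.23 x 100 = 37.0%
WA (24h) = (46.62 - 21.23) / 21.23 x 100 = 119.6%


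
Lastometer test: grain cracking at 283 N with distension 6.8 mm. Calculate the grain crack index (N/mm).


41.6 N/mm

Grain crack index = force / distension
Index = 283 / 6.8 = 41.6 N/mm


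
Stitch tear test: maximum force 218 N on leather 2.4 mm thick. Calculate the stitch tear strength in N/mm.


Stitch tear strength = force / thickness
STS = 218 / 2.4 = 90.8 N/mm


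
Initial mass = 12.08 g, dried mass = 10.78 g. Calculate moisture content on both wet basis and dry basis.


Wet basis = 10.8%
Dry basis = 12.1%

Moisture lost = 12.08 - 10.78 = 1.30 g
Wet basis MC = 1.30 / 12.08 x 100 = 10.8%
Dry basis MC = 1.30 / 10.78 x 100 = 12.1%


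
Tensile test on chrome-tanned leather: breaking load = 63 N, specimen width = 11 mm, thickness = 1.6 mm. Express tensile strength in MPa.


Cross-section = 11 x 1.6 = 17.6 mm^2
TS = 63 / 17.6 = 3.58 MPa
(1 N/mm^2 = 1 MPa)


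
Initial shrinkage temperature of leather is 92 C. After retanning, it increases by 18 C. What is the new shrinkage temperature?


110 C


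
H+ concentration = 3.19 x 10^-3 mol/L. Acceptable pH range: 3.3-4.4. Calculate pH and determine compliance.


pH = 2.50
Compliant: No

pH = -log10(3.19 x 10^-3) = 2.50
Range: 3.3 to 4.4
Compliant: No


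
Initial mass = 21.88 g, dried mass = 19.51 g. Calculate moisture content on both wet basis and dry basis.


Moisture lost = 21.88 - 19.51 = 2.37 g
Wet basis MC = 2.37 / 21.88 x 100 = 10.8%
Dry basis MC = 2.37 / 19.51 x 100 = 12.1%


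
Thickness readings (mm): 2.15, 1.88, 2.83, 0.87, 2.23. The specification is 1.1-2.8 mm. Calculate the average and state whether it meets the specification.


Average = 1.99 mm
Within specification: Yes


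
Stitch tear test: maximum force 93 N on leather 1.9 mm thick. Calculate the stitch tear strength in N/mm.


48.9 N/mm

Stitch tear strength = force / thickness
STS = 93 / 1.9 = 48.9 N/mm


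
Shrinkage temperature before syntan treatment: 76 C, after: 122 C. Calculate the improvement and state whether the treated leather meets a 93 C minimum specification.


Improvement = 122 - 76 = 46 C
Spec check: 122 C >= 93 C? Yes


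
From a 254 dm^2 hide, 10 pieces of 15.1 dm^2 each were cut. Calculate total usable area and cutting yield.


Usable area = 151.0 dm^2
Yield = 59.4%


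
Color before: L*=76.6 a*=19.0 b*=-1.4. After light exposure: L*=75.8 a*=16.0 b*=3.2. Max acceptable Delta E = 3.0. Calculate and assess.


dL = -0.8, da = -3.0, db = 4.6
dE = sqrt((-0.8)^2 + (-3.0)^2 + (4.6)^2) = 5.55
Max = 3.0
Passes: No


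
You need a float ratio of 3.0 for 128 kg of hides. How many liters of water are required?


Water = hide weight x target ratio
Water = 128 x 3.0 = 384.0 L


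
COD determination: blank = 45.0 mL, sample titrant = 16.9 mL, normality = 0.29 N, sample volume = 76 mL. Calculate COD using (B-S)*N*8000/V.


COD = (45.0 - 16.9) x 0.29 x 8000 / 76
COD = 28.1 x 0.29 x 8000 / 76
COD = 857.8 mg/L


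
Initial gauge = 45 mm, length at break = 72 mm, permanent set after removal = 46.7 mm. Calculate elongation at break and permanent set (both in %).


Elongation at break = 60.0%
Permanent set = 3.8%

Elongation at break = (72 - 45) / 45 x 100 = 60.0%
Permanent set = (46.7 - 45) / 45 x 100 = 3.8%


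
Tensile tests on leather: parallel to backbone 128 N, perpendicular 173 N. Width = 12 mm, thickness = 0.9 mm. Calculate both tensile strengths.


Area = 12 x 0.9 = 10.8 mm^2
TS (parallel) = 128 / 10.8 = 11.85 N/mm^2
TS (perpendicular) = 173 / 10.8 = 16.02 N/mm^2


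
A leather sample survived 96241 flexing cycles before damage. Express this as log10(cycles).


4.98

log10(96241) = 4.98


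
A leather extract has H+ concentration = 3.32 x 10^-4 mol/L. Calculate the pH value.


pH = -log10[H+]
pH = -log10(3.32 x 10^-4) = 3.48


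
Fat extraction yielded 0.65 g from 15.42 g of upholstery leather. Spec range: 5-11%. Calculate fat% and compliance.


Fat% = 0.65 / 15.42 x 100 = 4.2%
Spec range: 5-11%
Compliant: No


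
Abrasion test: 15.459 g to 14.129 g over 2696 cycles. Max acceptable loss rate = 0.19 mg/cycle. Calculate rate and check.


Loss = 15.459 - 14.129 = 1.330 g
Rate = 1.330 g / 2696 cycles x 1000 = 0.493 mg/cycle
Max = 0.19 mg/cycle
Passes: No


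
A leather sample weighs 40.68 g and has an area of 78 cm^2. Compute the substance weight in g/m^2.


Substance weight = mass / area x 10000
SW = 40.68 / 78 x 10000
SW = 5215.4 g/m^2


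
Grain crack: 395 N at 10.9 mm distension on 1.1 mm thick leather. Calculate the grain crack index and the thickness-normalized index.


Crack index = 395 / 10.9 = 36.2 N/mm
Normalized = 36.2 / 1.1 = 32.9 N/mm per mm


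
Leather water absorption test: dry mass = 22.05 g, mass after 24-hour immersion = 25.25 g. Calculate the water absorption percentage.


Water absorbed = 25.25 - 22.05 = 3.20 g
WA% = 3.20 / 22.05 x 100 = 14.5%


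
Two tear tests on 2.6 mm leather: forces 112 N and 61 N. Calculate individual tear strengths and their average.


Tear 1 = 112 / 2.6 = 43.1 N/mm
Tear 2 = 61 / 2.6 = 23.5 N/mm
Average = (43.1 + 23.5) / 2 = 33.3 N/mm


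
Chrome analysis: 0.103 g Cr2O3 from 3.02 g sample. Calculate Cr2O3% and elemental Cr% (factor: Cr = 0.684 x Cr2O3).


Cr2O3% = 0.103 / 3.02 x 100 = 3.41%
Cr% = 3.41 x 0.684 = 2.33%


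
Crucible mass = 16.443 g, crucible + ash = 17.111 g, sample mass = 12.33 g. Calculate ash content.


Ash mass = 0.668 g
Ash content = 5.42%

Ash mass = 17.111 - 16.443 = 0.668 g
Ash% = 0.668 / 12.33 x 100 = 5.42%


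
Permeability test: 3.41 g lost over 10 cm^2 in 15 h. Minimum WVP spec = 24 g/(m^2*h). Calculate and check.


WVP = 227.33 g/(m^2*h)
Meets specification: Yes

WVP = 3.41 / (10 x 15) x 10000 = 227.33 g/(m^2*h)
Minimum: 24 g/(m^2*h)
Meets spec: Yes


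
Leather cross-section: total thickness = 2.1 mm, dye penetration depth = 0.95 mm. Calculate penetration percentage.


45.2%

Penetration% = 0.95 / 2.1 x 100
Penetration = 45.2%


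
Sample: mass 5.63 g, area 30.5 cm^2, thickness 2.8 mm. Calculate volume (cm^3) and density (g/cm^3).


Thickness in cm = 2.8 / 10 = 0.28 cm
Volume = 30.5 x 0.28 = 8.540 cm^3
Density = 5.63 / 8.540 = 0.659 g/cm^3


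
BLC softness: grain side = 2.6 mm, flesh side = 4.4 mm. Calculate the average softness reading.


3.50 mm


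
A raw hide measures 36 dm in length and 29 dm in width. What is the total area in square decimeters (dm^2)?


1044 dm^2


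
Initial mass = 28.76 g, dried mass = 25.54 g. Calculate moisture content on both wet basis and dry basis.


Moisture lost = 28.76 - 25.54 = 3.22 g
Wet basis MC = 3.22 / 28.76 x 100 = 11.2%
Dry basis MC = 3.22 / 25.54 x 100 = 12.6%


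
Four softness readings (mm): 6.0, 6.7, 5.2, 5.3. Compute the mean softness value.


5.80 mm

Sum = 6.0 + 6.7 + 5.2 + 5.3
Mean = 23.2 / 4 = 5.80 mm


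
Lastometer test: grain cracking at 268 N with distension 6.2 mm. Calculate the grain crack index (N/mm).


43.2 N/mm

Grain crack index = force / distension
Index = 268 / 6.2 = 43.2 N/mm


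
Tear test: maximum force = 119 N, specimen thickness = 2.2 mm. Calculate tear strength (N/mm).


54.1 N/mm

Tear strength = force / thickness
Tear = 119 / 2.2 = 54.1 N/mm


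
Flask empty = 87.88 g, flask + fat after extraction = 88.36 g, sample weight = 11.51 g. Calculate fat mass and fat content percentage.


Fat mass = 0.48 g
Fat content = 4.2%


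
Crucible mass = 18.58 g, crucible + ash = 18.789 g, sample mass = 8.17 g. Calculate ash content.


Ash mass = 0.209 g
Ash content = 2.56%


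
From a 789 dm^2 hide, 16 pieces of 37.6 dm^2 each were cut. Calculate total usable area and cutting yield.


Total usable = 16 x 37.6 = 601.6 dm^2
Yield = 601.6 / 789 x 100 = 76.2%


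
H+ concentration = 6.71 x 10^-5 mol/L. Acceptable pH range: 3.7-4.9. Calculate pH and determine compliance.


pH = 4.17
Compliant: Yes


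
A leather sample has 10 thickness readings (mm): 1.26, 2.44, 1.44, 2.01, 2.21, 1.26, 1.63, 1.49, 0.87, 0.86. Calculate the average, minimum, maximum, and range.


Average = 1.55 mm
Min = 0.86 mm
Max = 2.44 mm
Range = 1.58 mm

Sum = 15.47
Average = 15.47 / 10 = 1.55 mm
Minimum = 0.86 mm
Maximum = 2.44 mm
Range = 2.44 - 0.86 = 1.58 mm


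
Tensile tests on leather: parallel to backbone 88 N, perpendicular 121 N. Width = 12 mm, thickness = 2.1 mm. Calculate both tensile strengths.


Area = 12 x 2.1 = 25.2 mm^2
TS (parallel) = 88 / 25.2 = 3.49 N/mm^2
TS (perpendicular) = 121 / 25.2 = 4.80 N/mm^2


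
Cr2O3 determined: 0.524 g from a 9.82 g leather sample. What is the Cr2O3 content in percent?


Cr2O3% = 0.524 / 9.82 x 100
Cr2O3% = 5.34%


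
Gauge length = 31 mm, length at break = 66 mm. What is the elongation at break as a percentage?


112.9%

Extension = 66 - 31 = 35 mm
Elongation = 35 / 31 x 100 = 112.9%


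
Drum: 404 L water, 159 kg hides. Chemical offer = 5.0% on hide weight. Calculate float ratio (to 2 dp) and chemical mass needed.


Float ratio = 404 / 159 = 2.54
Chemical = 159 x 5.0 / 100 = 7.95 kg


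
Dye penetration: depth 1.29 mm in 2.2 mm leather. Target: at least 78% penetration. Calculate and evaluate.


Penetration = 1.29 / 2.2 x 100 = 58.6%
Target: 78%
Meets target: No


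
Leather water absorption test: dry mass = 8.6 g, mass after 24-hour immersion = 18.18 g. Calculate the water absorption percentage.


Water absorbed = 18.18 - 8.6 = 9.58 g
WA% = 9.58 / 8.6 x 100 = 111.4%


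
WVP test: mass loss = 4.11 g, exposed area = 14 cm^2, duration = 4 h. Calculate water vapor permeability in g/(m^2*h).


733.93 g/(m^2*h)

WVP = mass_loss / (area x time) x 10000
WVP = 4.11 / (14 x 4) x 10000
WVP = 4.11 / 56 x 10000 = 733.93 g/(m^2*h)


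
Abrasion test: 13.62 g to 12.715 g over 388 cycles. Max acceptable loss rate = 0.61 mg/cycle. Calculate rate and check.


Loss = 13.62 - 12.715 = 0.905 g
Rate = 0.905 g / 388 cycles x 1000 = 2.332 mg/cycle
Max = 0.61 mg/cycle
Passes: No


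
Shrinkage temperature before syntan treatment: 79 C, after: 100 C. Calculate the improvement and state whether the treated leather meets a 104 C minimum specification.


Improvement = 21 C
Meets 104 C spec: No


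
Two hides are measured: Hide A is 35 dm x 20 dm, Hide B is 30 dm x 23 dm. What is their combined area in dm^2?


1390 dm^2

Hide A area = 35 x 20 = 700 dm^2
Hide B area = 30 x 23 = 690 dm^2
Total = 700 + 690 = 1390 dm^2


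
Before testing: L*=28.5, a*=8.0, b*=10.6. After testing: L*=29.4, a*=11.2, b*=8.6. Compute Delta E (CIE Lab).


dL = 29.4 - 28.5 = 0.9
da = 11.2 - 8.0 = 3.2
db = 8.6 - 10.6 = -2.0
dE = sqrt((0.9)^2 + (3.2)^2 + (-2.0)^2) = 3.88


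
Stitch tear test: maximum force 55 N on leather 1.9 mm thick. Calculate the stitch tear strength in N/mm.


Stitch tear strength = force / thickness
STS = 55 / 1.9 = 28.9 N/mm


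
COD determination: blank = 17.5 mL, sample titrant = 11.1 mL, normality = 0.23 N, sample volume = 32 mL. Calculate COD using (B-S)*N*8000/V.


368.0 mg/L

COD = (17.5 - 11.1) x 0.23 x 8000 / 32
COD = 6.4 x 0.23 x 8000 / 32
COD = 368.0 mg/L


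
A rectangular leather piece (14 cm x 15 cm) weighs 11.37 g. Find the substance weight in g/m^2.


541.4 g/m^2


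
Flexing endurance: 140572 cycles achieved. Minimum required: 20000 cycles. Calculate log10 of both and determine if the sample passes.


Achieved: log10 = 5.15
Required: log10 = 4.30
Passes: Yes


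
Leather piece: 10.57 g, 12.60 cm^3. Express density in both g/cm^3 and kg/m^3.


0.839 g/cm^3
839 kg/m^3

Density = 10.57 / 12.60 = 0.839 g/cm^3
Convert: 0.839 x 1000 = 839 kg/m^3


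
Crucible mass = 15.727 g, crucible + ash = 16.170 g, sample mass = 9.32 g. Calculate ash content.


Ash mass = 16.170 - 15.727 = 0.443 g
Ash% = 0.443 / 9.32 x 100 = 4.75%


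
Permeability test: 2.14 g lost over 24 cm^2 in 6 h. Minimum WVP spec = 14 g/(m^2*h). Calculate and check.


WVP = 2.14 / (24 x 6) x 10000 = 148.61 g/(m^2*h)
Minimum: 14 g/(m^2*h)
Meets spec: Yes


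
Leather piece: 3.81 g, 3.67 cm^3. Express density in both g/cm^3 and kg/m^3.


1.038 g/cm^3
1038 kg/m^3

Density = 3.81 / 3.67 = 1.038 g/cm^3
Convert: 1.038 x 1000 = 1038 kg/m^3


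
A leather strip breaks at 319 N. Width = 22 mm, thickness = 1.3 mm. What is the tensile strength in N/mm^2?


Cross-sectional area = 22 x 1.3 = 28.6 mm^2
Tensile strength = 319 / 28.6 = 11.15 N/mm^2


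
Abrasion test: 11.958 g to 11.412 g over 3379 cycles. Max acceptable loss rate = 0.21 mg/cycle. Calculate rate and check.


Loss = 11.958 - 11.412 = 0.546 g
Rate = 0.546 g / 3379 cycles x 1000 = 0.162 mg/cycle
Max = 0.21 mg/cycle
Passes: Yes


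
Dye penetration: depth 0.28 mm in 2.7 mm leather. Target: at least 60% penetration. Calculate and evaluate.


Penetration = 10.4%
Meets target: No

Penetration = 0.28 / 2.7 x 100 = 10.4%
Target: 60%
Meets target: No


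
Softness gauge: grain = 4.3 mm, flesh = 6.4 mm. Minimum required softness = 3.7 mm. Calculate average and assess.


Average = (4.3 + 6.4) / 2 = 5.35 mm
Minimum = 3.7 mm
Meets requirement: Yes


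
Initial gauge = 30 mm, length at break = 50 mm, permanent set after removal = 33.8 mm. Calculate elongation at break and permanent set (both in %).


Elongation at break = 66.7%
Permanent set = 12.7%

Elongation at break = (50 - 30) / 30 x 100 = 66.7%
Permanent set = (33.8 - 30) / 30 x 100 = 12.7%


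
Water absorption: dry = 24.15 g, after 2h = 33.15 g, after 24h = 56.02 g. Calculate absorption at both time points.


2h absorption = 37.3%
24h absorption = 132.0%

WA (2h) = (33.15 - 24.15) / 24.15 x 100 = 37.3%
WA (24h) = (56.02 - 24.15) / 24.15 x 100 = 132.0%


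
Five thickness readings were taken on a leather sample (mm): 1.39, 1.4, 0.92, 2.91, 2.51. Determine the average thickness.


1.83 mm

Sum = 1.39 + 1.4 + 0.92 + 2.91 + 2.51 = 9.13
Average = 9.13 / 5 = 1.83 mm


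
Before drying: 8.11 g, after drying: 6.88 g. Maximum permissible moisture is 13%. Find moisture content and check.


Moisture content = 15.2%
Acceptable: No

MC = (8.11 - 6.88) / 8.11 x 100 = 15.2%
Maximum: 13%
Acceptable: No


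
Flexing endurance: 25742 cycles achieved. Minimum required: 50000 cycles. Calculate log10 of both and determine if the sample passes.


log10(25742) = 4.41
log10(50000) = 4.70
Passes: No


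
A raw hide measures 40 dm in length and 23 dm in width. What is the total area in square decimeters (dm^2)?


Area = length x width
Area = 40 x 23 = 920 dm^2


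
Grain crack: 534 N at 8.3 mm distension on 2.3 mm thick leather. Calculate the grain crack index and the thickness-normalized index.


Crack index = 64.3 N/mm
Normalized index = 28.0 N/mm per mm

Crack index = 534 / 8.3 = 64.3 N/mm
Normalized = 64.3 / 2.3 = 28.0 N/mm per mm


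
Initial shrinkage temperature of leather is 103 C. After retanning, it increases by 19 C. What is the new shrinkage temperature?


122 C


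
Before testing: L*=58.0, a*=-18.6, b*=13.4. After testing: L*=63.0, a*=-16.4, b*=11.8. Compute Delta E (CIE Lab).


dL = 63.0 - 58.0 = 5.0
da = -16.4 - (-18.6) = 2.2
db = 11.8 - 13.4 = -1.6
dE = sqrt((5.0)^2 + (2.2)^2 + (-1.6)^2) = 5.69


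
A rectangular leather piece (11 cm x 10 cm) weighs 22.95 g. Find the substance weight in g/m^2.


2086.4 g/m^2

Area = 11 x 10 = 110 cm^2
SW = 22.95 / 110 x 10000 = 2086.4 g/m^2


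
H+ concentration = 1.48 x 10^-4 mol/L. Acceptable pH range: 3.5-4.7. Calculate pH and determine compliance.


pH = 3.83
Compliant: Yes

pH = -log10(1.48 x 10^-4) = 3.83
Range: 3.5 to 4.7
Compliant: Yes


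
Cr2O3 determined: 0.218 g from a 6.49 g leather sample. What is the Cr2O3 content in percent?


3.36%

Cr2O3% = 0.218 / 6.49 x 100
Cr2O3% = 3.36%


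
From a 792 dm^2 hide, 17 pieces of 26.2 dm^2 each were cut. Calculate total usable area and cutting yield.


Total usable = 17 x 26.2 = 445.4 dm^2
Yield = 445.4 / 792 x 100 = 56.2%


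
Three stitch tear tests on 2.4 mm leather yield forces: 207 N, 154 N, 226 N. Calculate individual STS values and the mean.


STS1 = 207 / 2.4 = 86.3 N/mm
STS2 = 154 / 2.4 = 64.2 N/mm
STS3 = 226 / 2.4 = 94.2 N/mm
Mean = (86.3 + 64.2 + 94.2) / 3 = 81.6 N/mm


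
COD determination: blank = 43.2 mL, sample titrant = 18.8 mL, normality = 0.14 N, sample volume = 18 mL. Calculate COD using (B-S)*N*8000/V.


COD = (43.2 - 18.8) x 0.14 x 8000 / 18
COD = 24.4 x 0.14 x 8000 / 18
COD = 1518.2 mg/L


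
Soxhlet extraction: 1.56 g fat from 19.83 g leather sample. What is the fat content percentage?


7.9%


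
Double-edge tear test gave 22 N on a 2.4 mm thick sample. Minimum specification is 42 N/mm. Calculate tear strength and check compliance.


Tear strength = 9.2 N/mm
Compliant: No


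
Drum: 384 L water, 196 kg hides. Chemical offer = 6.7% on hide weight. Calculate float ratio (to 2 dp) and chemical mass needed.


Float ratio = 1.96
Chemical needed = 13.132 kg


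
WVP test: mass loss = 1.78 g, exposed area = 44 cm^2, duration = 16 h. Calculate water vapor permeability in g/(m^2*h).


25.28 g/(m^2*h)


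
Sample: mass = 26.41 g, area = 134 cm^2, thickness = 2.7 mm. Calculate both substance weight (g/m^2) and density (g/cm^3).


SW = 26.41 / 134 x 10000 = 1970.9 g/m^2
Volume = 134 x 2.7 / 10 = 36.18 cm^3
Density = 26.41 / 36.18 = 0.730 g/cm^3


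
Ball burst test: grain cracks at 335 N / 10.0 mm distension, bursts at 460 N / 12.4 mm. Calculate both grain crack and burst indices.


Crack index = 335 / 10.0 = 33.5 N/mm
Burst index = 460 / 12.4 = 37.1 N/mm


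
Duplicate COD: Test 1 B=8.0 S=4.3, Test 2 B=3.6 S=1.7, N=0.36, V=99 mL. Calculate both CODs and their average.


COD1 = 107.6 mg/L
COD2 = 55.3 mg/L
Average = 81.5 mg/L

COD1 = (8.0 - 4.3) x 0.36 x 8000 / 99 = 107.6 mg/L
COD2 = (3.6 - 1.7) x 0.36 x 8000 / 99 = 55.3 mg/L
Average = (107.6 + 55.3) / 2 = 81.5 mg/L


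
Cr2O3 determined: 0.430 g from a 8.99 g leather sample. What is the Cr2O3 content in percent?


Cr2O3% = 0.430 / 8.99 x 100
Cr2O3% = 4.78%


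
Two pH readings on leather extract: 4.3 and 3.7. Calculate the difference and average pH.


Difference = 0.6
Average pH = 4.00


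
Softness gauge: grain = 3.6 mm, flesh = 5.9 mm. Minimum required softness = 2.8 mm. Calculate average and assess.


Average = (3.6 + 5.9) / 2 = 4.75 mm
Minimum = 2.8 mm
Meets requirement: Yes


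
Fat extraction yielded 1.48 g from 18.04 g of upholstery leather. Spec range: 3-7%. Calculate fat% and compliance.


Fat content = 8.2%
Compliant: No

Fat% = 1.48 / 18.04 x 100 = 8.2%
Spec range: 3-7%
Compliant: No


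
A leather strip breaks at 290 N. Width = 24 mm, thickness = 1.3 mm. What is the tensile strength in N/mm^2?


Cross-sectional area = 24 x 1.3 = 31.2 mm^2
Tensile strength = 290 / 31.2 = 9.29 N/mm^2


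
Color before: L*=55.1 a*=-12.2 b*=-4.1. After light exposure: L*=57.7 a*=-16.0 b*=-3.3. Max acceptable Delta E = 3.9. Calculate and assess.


Delta E = 4.67
Passes: No

dL = 2.6, da = -3.8, db = 0.8
dE = sqrt((2.6)^2 + (-3.8)^2 + (0.8)^2) = 4.67
Max = 3.9
Passes: No


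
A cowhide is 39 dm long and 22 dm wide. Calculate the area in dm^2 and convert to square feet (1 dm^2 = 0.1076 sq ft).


Area = 39 x 22 = 858 dm^2
Conversion: 858 x 0.1076 = 92.32 sq ft


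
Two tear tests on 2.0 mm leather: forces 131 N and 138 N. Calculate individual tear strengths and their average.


Tear 1 = 131 / 2.0 = 65.5 N/mm
Tear 2 = 138 / 2.0 = 69.0 N/mm
Average = (65.5 + 69.0) / 2 = 67.3 N/mm


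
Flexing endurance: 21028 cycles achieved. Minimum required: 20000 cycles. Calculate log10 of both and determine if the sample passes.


Achieved: log10 = 4.32
Required: log10 = 4.30
Passes: Yes


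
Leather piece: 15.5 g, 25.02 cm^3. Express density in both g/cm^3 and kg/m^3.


Density = 15.5 / 25.02 = 0.620 g/cm^3
Convert: 0.620 x 1000 = 620 kg/m^3


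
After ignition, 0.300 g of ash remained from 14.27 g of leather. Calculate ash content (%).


2.10%


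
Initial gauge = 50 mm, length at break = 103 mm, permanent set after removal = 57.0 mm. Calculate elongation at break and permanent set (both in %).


Elongation at break = (103 - 50) / 50 x 100 = 106.0%
Permanent set = (57.0 - 50) / 50 x 100 = 14.0%


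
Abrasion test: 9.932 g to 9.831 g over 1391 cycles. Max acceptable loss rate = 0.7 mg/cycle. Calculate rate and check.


Rate = 0.073 mg/cycle
Passes: Yes

Loss = 9.932 - 9.831 = 0.101 g
Rate = 0.101 g / 1391 cycles x 1000 = 0.073 mg/cycle
Max = 0.7 mg/cycle
Passes: Yes


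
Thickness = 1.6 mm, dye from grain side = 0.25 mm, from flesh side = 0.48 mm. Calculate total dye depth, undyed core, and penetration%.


Total dyed = 0.73 mm
Undyed core = 0.87 mm
Penetration = 45.6%


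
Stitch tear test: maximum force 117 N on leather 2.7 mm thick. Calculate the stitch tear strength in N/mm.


43.3 N/mm

Stitch tear strength = force / thickness
STS = 117 / 2.7 = 43.3 N/mm


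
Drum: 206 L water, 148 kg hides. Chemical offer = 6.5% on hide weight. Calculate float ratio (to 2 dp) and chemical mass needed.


Float ratio = 1.39
Chemical needed = 9.62 kg

Float ratio = 206 / 148 = 1.39
Chemical = 148 x 6.5 / 100 = 9.62 kg


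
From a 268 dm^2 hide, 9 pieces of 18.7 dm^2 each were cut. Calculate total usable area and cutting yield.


Total usable = 9 x 18.7 = 168.3 dm^2
Yield = 168.3 / 268 x 100 = 62.8%


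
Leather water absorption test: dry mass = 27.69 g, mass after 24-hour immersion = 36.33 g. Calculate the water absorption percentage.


Water absorbed = 36.33 - 27.69 = 8.64 g
WA% = 8.64 / 27.69 x 100 = 31.2%
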